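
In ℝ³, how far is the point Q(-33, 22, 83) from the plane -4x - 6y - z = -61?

d = |(-4)·(-33) + (-6)·22 + (-1)·83 − (-61)| / √(16 + 36 + 1) = |-22| / √53 = 22/√53.

22/√53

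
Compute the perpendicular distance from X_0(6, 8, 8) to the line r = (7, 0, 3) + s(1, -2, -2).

Direction vector d = (1, -2, -2).
AP = (-1, 8, 5); AP·d = -27, |AP|² = 90, |d|² = 9.
distance² = |AP|² − (AP·d)²/|d|² = 90 − 729/9 = 9, so the distance is 3.

3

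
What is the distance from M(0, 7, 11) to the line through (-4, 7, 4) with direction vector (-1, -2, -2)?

√29

Direction vector d = (-1, -2, -2).
AP = (4, 0, 7); AP·d = -18, |AP|² = 65, |d|² = 9.
distance² = |AP|² − (AP·d)²/|d|² = 65 − 324/9 = 29, so the distance is √29.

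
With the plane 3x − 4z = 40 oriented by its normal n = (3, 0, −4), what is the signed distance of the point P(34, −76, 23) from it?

-6

n·P − 40 = -30.
|n| = 5, so the signed distance is -30/5 = -6.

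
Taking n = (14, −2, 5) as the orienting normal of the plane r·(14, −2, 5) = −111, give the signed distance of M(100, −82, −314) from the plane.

7

n·M − (-111) = 105.
|n| = 15, so the signed distance is 105/15 = 7.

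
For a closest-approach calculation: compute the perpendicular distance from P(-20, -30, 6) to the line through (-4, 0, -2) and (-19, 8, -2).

2√305

A direction vector is d = (-15, 8, 0).
AP = (-16, -30, 8), and AP × d = (-64, -120, -578).
|AP × d|² = 352580 and |d|² = 289, so the distance is √(352580/289) = √1220 = 2√305.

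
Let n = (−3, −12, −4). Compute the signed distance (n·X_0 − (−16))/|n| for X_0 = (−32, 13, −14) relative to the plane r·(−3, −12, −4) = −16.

12/13

n·X_0 − (-16) = 12.
|n| = 13, so the signed distance is 12/13.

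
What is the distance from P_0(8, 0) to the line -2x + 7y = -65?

49√53/53

The normal to the line is n = (-2, 7) with |n| = √53.
|n·P_0 − (-65)| = |-16 − (-65)| = 49, so the distance is 49/√53.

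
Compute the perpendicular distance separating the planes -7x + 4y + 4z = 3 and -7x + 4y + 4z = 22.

19/9

With common normal n = (-7, 4, 4) (|n| = 9), the distance is |3 − 22|/|n| = 19/9.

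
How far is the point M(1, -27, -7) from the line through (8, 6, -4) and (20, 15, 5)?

A direction vector is d = (12, 9, 9).
AP = (-7, -33, -3), and AP × d = (-270, 27, 333).
|AP × d|² = 184518 and |d|² = 306, so the distance is √(184518/306) = √603 = 3√67.

3√67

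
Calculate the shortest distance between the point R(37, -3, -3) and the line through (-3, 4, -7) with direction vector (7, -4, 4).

3√41

Direction vector d = (7, -4, 4).
AP = (40, -7, 4); AP·d = 324, |AP|² = 1665, |d|² = 81.
distance² = |AP|² − (AP·d)²/|d|² = 1665 − 104976/81 = 369, so the distance is 3√41.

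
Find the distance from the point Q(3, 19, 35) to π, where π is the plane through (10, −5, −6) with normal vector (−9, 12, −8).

The plane has equation n·(r − (10, −5, −6)) = 0, i.e. n·r = -102.
Then n·(3, 19, 35) − (−102) = 23.
|n| = √(81 + 144 + 64) = 17, so the distance is |23|/17 = 23/17.

23/17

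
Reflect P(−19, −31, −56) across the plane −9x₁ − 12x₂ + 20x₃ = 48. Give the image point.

n = (−9, −12, 20), |n|² = 625, n·P − 48 = -625, so t = -625/625 = -1.
Foot F = P − (-1)·n = (−28, −43, −36); the reflection is 2F − P = (−37, −55, −16).

(-37, -55, -16)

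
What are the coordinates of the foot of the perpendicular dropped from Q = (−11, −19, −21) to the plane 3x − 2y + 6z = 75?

n = (3, −2, 6), |n|² = 49, and n·Q − 75 = -196.
t = -196/49 = -4, so the foot is Q − t·n = (−11, −19, −21) − (-4)·(3, −2, 6) = (1, −27, 3).

(1, -27, 3)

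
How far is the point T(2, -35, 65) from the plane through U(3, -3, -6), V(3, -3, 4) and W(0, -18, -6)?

UV = (0, 0, 10) and UW = (-3, -15, 0), so a normal is n = UV × UW = (150, -30, 0).
d = |150·2 + (-30)·(-35) − 540| / √(22500 + 900 + 0) = |810| / (30√26) = 27/√26.

27√26/26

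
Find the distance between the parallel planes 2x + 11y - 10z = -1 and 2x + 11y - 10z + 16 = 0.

1

With common normal n = (2, 11, -10) (|n| = 15), the distance is |(-1) − (-16)|/|n| = 15/15 = 1.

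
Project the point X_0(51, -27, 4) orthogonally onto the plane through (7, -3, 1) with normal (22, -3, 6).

(7, -21, -8)

n = (22, -3, 6), |n|² = 529, and n·X_0 − 169 = 1058.
t = 1058/529 = 2, so the foot is X_0 − t·n = (51, -27, 4) − 2·(22, -3, 6) = (7, -21, -8).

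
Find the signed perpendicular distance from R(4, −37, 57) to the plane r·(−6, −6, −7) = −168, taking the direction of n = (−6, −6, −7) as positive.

-3

n·R − (-168) = -33.
|n| = 11, so the signed distance is -33/11 = -3.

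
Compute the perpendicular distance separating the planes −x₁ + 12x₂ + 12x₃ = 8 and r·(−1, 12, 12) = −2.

Both planes have normal n = (−1, 12, 12), |n| = 17. Any point on the first plane is at distance |(-2) − 8|/|n| = 10/17 from the second.

10/17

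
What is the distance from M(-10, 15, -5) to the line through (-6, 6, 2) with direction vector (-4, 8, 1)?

Direction vector d = (-4, 8, 1).
AP = (-4, 9, -7); AP·d = 81, |AP|² = 146, |d|² = 81.
distance² = |AP|² − (AP·d)²/|d|² = 146 − 6561/81 = 65, so the distance is √65.

√65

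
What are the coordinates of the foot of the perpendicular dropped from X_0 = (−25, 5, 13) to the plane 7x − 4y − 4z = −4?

n = (7, −4, −4), |n|² = 81, and n·X_0 − (-4) = -243.
t = -243/81 = -3, so the foot is X_0 − t·n = (−25, 5, 13) − (-3)·(7, −4, −4) = (−4, −7, 1).

(-4, -7, 1)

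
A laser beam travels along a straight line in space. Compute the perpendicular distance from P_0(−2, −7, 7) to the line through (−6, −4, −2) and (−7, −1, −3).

√62

A direction vector is d = (−1, 3, −1).
AP = (4, −3, 9), and AP × d = (−24, −5, 9).
|AP × d|² = 682 and |d|² = 11, so the distance is √(682/11) = √62.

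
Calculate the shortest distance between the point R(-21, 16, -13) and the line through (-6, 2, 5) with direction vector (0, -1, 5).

√329

Direction vector d = (0, -1, 5).
AP = (-15, 14, -18); AP·d = -104, |AP|² = 745, |d|² = 26.
distance² = |AP|² − (AP·d)²/|d|² = 745 − 10816/26 = 329, so the distance is √329.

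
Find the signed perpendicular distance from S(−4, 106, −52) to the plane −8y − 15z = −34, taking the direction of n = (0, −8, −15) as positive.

n·S − (-34) = -34.
|n| = 17, so the signed distance is -34/17 = -2.

-2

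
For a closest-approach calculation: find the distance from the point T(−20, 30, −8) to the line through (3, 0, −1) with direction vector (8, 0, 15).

√1189

Direction vector d = (8, 0, 15).
AP = (−23, 30, −7), and AP × d = (450, 289, −240).
|AP × d|² = 343621 and |d|² = 289, so the distance is √(343621/289) = √1189.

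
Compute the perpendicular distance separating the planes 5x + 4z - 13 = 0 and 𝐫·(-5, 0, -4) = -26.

13√41/41

Divide the second equation by -1 to match normals: 5x + 4z = 26.
With common normal n = (5, 0, 4) (|n| = √41), the distance is |13 − 26|/|n| = 13/√41 = 13√41/41.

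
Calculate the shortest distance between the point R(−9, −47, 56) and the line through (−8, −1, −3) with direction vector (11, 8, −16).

Direction vector d = (11, 8, −16).
AP = (−1, −46, 59); AP·d = -1323, |AP|² = 5598, |d|² = 441.
distance² = |AP|² − (AP·d)²/|d|² = 5598 − 1750329/441 = 1629, so the distance is 3√181.

3√181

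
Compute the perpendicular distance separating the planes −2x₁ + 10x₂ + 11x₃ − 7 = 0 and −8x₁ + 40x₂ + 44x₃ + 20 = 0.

4/5

Divide the second equation by 4 to match normals: −2x₁ + 10x₂ + 11x₃ = -5.
With common normal n = (−2, 10, 11) (|n| = 15), the distance is |7 − (-5)|/|n| = 12/15 = 4/5.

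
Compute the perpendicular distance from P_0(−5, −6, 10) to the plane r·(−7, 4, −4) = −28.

n = (−7, 4, −4); n·P − (-28) = -1; |n| = 9; distance = 1/9.

1/9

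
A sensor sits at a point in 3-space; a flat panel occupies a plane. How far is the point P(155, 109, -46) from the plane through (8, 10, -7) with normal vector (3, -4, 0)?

The plane has equation n·(r − (8, 10, -7)) = 0, i.e. n·r = -16.
n = (3, -4, 0); n·P − (-16) = 45; |n| = 5; distance = 45/5 = 9.

9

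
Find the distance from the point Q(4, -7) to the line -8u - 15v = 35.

38/17

d = |(-8)·4 + (-15)·(-7) − 35| / √(64 + 225) = |38|/17 = 38/17.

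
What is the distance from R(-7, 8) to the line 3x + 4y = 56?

d = |3·(-7) + 4·8 − 56| / √(9 + 16) = |-45|/5 = 9.

9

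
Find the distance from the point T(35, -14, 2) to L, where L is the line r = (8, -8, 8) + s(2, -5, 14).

Direction vector d = (2, -5, 14).
AP = (27, -6, -6), and AP × d = (-114, -390, -123).
|AP × d|² = 180225 and |d|² = 225, so the distance is √(180225/225) = √801 = 3√89.

3√89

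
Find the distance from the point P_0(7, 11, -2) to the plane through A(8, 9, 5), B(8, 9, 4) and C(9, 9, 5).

2

AB = (0, 0, -1) and AC = (1, 0, 0), so a normal is n = AB × AC = (0, -1, 0).
Then n·(7, 11, -2) - (-9) = -2.
|n| = √(0 + 1 + 0) = 1, so the distance is |-2|/1 = 2.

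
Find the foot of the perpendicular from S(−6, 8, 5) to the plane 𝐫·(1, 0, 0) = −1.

The perpendicular from S has direction n = (1, 0, 0): r = (−6, 8, 5) + λ(1, 0, 0).
Substitute into the plane: n·(S + λn) = -1 gives -6 + 1λ = -1, so λ = 5.
Foot = (−6, 8, 5) + 5·(1, 0, 0) = (−1, 8, 5).

(-1, 8, 5)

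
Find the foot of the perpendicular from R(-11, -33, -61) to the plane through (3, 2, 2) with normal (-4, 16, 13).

The perpendicular from R has direction n = (-4, 16, 13): r = (-11, -33, -61) + λ(-4, 16, 13).
Substitute into the plane: n·(R + λn) = 46 gives -1277 + 441λ = 46, so λ = 3.
Foot = (-11, -33, -61) + 3·(-4, 16, 13) = (-23, 15, -22).

(-23, 15, -22)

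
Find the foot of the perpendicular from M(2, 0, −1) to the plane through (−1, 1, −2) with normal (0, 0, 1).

The perpendicular from M has direction n = (0, 0, 1): r = (2, 0, −1) + μ(0, 0, 1).
Substitute into the plane: n·(M + μn) = -2 gives -1 + 1μ = -2, so μ = -1.
Foot = (2, 0, −1) + (-1)·(0, 0, 1) = (2, 0, −2).

(2, 0, -2)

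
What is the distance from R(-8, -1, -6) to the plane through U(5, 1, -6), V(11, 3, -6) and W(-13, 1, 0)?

7√19/19

UV = (6, 2, 0) and UW = (-18, 0, 6), so a normal is n = UV × UW = (12, -36, 36).
d = |12·(-8) + (-36)·(-1) + 36·(-6) − (-192)| / √(144 + 1296 + 1296) = |-84| / (12√19) = 7/√19.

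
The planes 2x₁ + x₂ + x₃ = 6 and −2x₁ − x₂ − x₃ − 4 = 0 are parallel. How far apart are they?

10/√6

Divide the second equation by -1 to match normals: 2x₁ + x₂ + x₃ = -4.
Both planes have normal n = (2, 1, 1), |n| = √6. Any point on the first plane is at distance |(-4) − 6|/|n| = 10/√6 = 5√6/3 from the second.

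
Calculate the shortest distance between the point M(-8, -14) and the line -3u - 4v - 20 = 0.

d = |(-3)·(-8) + (-4)·(-14) − 20| / √(9 + 16) = |60|/5 = 12.

12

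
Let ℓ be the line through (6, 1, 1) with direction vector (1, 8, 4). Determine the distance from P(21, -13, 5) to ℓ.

2√89

Direction vector d = (1, 8, 4).
AP = (15, -14, 4); AP·d = -81, |AP|² = 437, |d|² = 81.
distance² = |AP|² − (AP·d)²/|d|² = 437 − 6561/81 = 356, so the distance is 2√89.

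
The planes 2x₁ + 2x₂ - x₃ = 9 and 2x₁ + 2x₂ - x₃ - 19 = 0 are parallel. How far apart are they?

10/3

Both planes have normal n = (2, 2, -1), |n| = 3. Any point on the first plane is at distance |19 − 9|/|n| = 10/3 from the second.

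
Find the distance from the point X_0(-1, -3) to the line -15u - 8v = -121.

160/17

d = |(-15)·(-1) + (-8)·(-3) − (-121)| / √(225 + 64) = |160|/17 = 160/17.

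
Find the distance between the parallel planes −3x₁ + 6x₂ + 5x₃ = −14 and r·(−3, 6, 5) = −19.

With common normal n = (−3, 6, 5) (|n| = √70), the distance is |(-14) − (-19)|/|n| = 5/√70.

√70/14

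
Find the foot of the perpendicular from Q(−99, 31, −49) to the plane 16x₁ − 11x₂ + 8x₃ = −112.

The perpendicular from Q has direction n = (16, −11, 8): r = (−99, 31, −49) + λ(16, −11, 8).
Substitute into the plane: n·(Q + λn) = -112 gives -2317 + 441λ = -112, so λ = 5.
Foot = (−99, 31, −49) + 5·(16, −11, 8) = (−19, −24, −9).

(-19, -24, -9)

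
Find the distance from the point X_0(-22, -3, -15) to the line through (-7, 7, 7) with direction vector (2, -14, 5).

√809

Direction vector d = (2, -14, 5).
AP = (-15, -10, -22), and AP × d = (-358, 31, 230).
|AP × d|² = 182025 and |d|² = 225, so the distance is √(182025/225) = √809.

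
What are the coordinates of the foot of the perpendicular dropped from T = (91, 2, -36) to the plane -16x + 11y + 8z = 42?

n = (-16, 11, 8), |n|² = 441, and n·T − 42 = -1764.
t = -1764/441 = -4, so the foot is T − t·n = (91, 2, -36) − (-4)·(-16, 11, 8) = (27, 46, -4).

(27, 46, -4)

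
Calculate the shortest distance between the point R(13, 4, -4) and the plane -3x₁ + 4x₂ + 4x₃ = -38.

1/√41

d = |(-3)·13 + 4·4 + 4·(-4) − (-38)| / √(9 + 16 + 16) = |-1| / √41 = √41/41.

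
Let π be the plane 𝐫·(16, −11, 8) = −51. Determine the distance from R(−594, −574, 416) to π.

9

d = |16·(-594) + (-11)·(-574) + 8·416 − (-51)| / √(256 + 121 + 64) = |189| / 21 = 9.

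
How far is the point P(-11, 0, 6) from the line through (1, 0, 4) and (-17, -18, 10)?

A direction vector is d = (-18, -18, 6).
AP = (-12, 0, 2); AP·d = 228, |AP|² = 148, |d|² = 684.
distance² = |AP|² − (AP·d)²/|d|² = 148 − 51984/684 = 72, so the distance is 6√2.

6√2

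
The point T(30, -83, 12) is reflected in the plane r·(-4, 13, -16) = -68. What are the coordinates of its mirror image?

(6, -5, -84)

n = (-4, 13, -16), |n|² = 441, n·T − (-68) = -1323, so t = -1323/441 = -3.
Foot F = T − (-3)·n = (18, -44, -36); the reflection is 2F − T = (6, -5, -84).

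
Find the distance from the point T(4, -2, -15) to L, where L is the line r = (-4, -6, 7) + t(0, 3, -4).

Direction vector d = (0, 3, -4).
AP = (8, 4, -22), and AP × d = (50, 32, 24).
|AP × d|² = 4100 and |d|² = 25, so the distance is √(4100/25) = √164 = 2√41.

2√41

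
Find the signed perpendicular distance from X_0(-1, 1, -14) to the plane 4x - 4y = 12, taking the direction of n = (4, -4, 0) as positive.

n·X_0 − 12 = -20.
|n| = 4√2, so the signed distance is -5/√2.

-5/√2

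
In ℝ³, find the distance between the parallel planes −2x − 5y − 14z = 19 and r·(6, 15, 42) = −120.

Divide the second equation by -3 to match normals: −2x − 5y − 14z = 40.
With common normal n = (−2, −5, −14) (|n| = 15), the distance is |19 − 40|/|n| = 21/15 = 7/5.

7/5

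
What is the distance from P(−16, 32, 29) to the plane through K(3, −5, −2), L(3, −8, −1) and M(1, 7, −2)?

KL = (0, −3, 1) and KM = (−2, 12, 0), so a normal is n = KL × KM = (−12, −2, −6).
Then n·(−16, 32, 29) − (−14) = −32.
|n| = √(144 + 4 + 36) = 2√46, so the distance is |-32|/(2√46) = 8√46/23.

8√46/23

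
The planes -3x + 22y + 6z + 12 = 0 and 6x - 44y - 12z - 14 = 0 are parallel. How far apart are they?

Divide the second equation by -2 to match normals: -3x + 22y + 6z = -7.
Both planes have normal n = (-3, 22, 6), |n| = 23. Any point on the first plane is at distance |(-7) − (-12)|/|n| = 5/23 from the second.

5/23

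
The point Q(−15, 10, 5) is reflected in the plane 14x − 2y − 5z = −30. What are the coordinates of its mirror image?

With n = (14, −2, −5), the signed offset is (n·Q − (-30))/|n|² = -225/225 = -1.
Q' = Q − 2t·n = (−15, 10, 5) − (-2)·(14, −2, −5) = (13, 6, −5).

(13, 6, -5)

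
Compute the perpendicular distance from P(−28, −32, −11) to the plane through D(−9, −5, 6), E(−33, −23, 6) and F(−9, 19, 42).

1

DE = (−24, −18, 0) and DF = (0, 24, 36), so a normal is n = DE × DF = (−648, 864, −576).
d = |(-648)·(-28) + 864·(-32) + (-576)·(-11) − (-1944)| / √(419904 + 746496 + 331776) = |-1224| / 1224 = 1.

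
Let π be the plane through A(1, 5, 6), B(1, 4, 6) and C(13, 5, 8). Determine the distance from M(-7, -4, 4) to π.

4√37/37

AB = (0, -1, 0) and AC = (12, 0, 2), so a normal is n = AB × AC = (-2, 0, 12).
Then n·(-7, -4, 4) - 70 = -8.
|n| = √(4 + 0 + 144) = 2√37, so the distance is |-8|/(2√37) = 4/√37.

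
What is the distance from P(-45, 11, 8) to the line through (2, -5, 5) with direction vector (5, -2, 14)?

Direction vector d = (5, -2, 14).
AP = (-47, 16, 3); AP·d = -225, |AP|² = 2474, |d|² = 225.
distance² = |AP|² − (AP·d)²/|d|² = 2474 − 50625/225 = 2249, so the distance is √2249.

√2249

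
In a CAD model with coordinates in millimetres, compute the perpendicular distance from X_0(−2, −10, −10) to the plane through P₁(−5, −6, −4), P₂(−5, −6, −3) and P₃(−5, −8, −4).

P₁P₂ = (0, 0, 1) and P₁P₃ = (0, −2, 0), so a normal is n = P₁P₂ × P₁P₃ = (2, 0, 0).
Then n·(−2, −10, −10) − (−10) = 6.
|n| = √(4 + 0 + 0) = 2, so the distance is |6|/2 = 3.

3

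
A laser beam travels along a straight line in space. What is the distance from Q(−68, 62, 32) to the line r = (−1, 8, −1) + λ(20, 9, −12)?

Direction vector d = (20, 9, −12).
AP = (−67, 54, 33); AP·d = -1250, |AP|² = 8494, |d|² = 625.
distance² = |AP|² − (AP·d)²/|d|² = 8494 − 1562500/625 = 5994, so the distance is 9√74.

9√74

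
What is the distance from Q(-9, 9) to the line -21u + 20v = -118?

The normal to the line is n = (-21, 20) with |n| = 29.
|n·Q − (-118)| = |369 − (-118)| = 487, so the distance is 487/29.

487/29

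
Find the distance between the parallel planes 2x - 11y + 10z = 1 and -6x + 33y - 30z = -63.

Divide the second equation by -3 to match normals: 2x - 11y + 10z = 21.
With common normal n = (2, -11, 10) (|n| = 15), the distance is |1 − 21|/|n| = 20/15 = 4/3.

4/3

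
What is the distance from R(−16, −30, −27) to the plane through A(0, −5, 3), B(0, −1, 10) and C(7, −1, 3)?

AB = (0, 4, 7) and AC = (7, 4, 0), so a normal is n = AB × AC = (−28, 49, −28).
Then n·(−16, −30, −27) − (−329) = 63.
|n| = √(784 + 2401 + 784) = 63, so the distance is |63|/63 = 1.

1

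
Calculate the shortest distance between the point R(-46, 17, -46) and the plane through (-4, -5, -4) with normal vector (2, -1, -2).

22/3

The plane has equation n·(r − (-4, -5, -4)) = 0, i.e. n·r = 5.
n = (2, -1, -2); n·P − 5 = -22; |n| = 3; distance = 22/3.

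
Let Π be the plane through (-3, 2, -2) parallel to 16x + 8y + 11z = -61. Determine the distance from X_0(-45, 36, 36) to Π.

Parallel planes share the normal n = (16, 8, 11); since (-3, 2, -2) lies on the plane, its equation is 16x + 8y + 11z = -54.
Then n·(-45, 36, 36) - (-54) = 18.
|n| = √(256 + 64 + 121) = 21, so the distance is |18|/21 = 6/7.

6/7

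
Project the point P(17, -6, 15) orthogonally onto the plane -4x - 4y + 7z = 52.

n = (-4, -4, 7), |n|² = 81, and n·P − 52 = 9.
t = 9/81 = 1/9, so the foot is P − t·n = (17, -6, 15) − (1/9)·(-4, -4, 7) = (157/9, -50/9, 128/9).

(157/9, -50/9, 128/9)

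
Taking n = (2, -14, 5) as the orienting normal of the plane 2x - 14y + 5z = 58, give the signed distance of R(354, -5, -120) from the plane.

8

n·R − 58 = 120.
|n| = 15, so the signed distance is 120/15 = 8.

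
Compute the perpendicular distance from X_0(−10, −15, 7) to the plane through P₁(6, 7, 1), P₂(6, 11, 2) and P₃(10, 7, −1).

2√21/3

P₁P₂ = (0, 4, 1) and P₁P₃ = (4, 0, −2), so a normal is n = P₁P₂ × P₁P₃ = (−8, 4, −16).
Then n·(−10, −15, 7) − (−36) = −56.
|n| = √(64 + 16 + 256) = 4√21, so the distance is |-56|/(4√21) = 2√21/3.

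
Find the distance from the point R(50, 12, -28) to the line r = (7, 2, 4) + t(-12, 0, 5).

√269

Direction vector d = (-12, 0, 5).
AP = (43, 10, -32); AP·d = -676, |AP|² = 2973, |d|² = 169.
distance² = |AP|² − (AP·d)²/|d|² = 2973 − 456976/169 = 269, so the distance is √269.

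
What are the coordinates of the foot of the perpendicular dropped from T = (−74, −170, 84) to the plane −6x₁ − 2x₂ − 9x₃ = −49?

The perpendicular from T has direction n = (−6, −2, −9): r = (−74, −170, 84) + t(−6, −2, −9).
Substitute into the plane: n·(T + tn) = -49 gives 28 + 121t = -49, so t = -7/11.
Foot = (−74, −170, 84) + (-7/11)·(−6, −2, −9) = (−772/11, −1856/11, 987/11).

(-772/11, -1856/11, 987/11)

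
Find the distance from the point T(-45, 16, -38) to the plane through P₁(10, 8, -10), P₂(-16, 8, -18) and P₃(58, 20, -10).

16/21

P₁P₂ = (-26, 0, -8) and P₁P₃ = (48, 12, 0), so a normal is n = P₁P₂ × P₁P₃ = (96, -384, -312).
n = (96, -384, -312); n·P − 1008 = 384; |n| = 504; distance = 384/504 = 16/21.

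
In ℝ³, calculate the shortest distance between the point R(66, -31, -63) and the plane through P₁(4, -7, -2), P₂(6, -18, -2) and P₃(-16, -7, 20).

P₁P₂ = (2, -11, 0) and P₁P₃ = (-20, 0, 22), so a normal is n = P₁P₂ × P₁P₃ = (-242, -44, -220).
Then n·(66, -31, -63) - (-220) = -528.
|n| = √(58564 + 1936 + 48400) = 330, so the distance is |-528|/330 = 8/5.

8/5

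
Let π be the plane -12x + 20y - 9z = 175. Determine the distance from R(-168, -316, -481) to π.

Normal vector n = (-12, 20, -9), and n·(-168, -316, -481) - 175 = -150.
|n| = √(144 + 400 + 81) = 25, so the distance is |-150|/25 = 6.

6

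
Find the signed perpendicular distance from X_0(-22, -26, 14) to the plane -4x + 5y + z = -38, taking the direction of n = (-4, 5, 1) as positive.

5√42/21

n·X_0 − (-38) = 10.
|n| = √42, so the signed distance is 5√42/21.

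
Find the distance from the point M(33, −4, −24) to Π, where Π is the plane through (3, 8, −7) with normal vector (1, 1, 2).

The plane has equation n·(r − (3, 8, −7)) = 0, i.e. n·r = -3.
n = (1, 1, 2); n·P − (-3) = -16; |n| = √6; distance = 16/√6.

16/√6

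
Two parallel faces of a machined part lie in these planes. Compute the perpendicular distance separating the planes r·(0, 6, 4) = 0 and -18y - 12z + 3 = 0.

Divide the second equation by -3 to match normals: 6y + 4z = 1.
Both planes have normal n = (0, 6, 4), |n| = 2√13. Any point on the first plane is at distance |1 − 0|/|n| = 1/(2√13) from the second.

1/(2√13)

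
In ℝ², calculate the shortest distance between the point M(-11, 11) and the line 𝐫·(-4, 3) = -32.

109/5

The normal to the line is n = (-4, 3) with |n| = 5.
|n·M − (-32)| = |77 − (-32)| = 109, so the distance is 109/5.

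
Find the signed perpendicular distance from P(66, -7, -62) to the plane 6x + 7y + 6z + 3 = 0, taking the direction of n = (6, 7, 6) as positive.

n·P − (-3) = -22.
|n| = 11, so the signed distance is -22/11 = -2.

-2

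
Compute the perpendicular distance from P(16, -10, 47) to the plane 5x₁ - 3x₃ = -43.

18/√34

d = |5·16 + (-3)·47 − (-43)| / √(25 + 0 + 9) = |-18| / √34 = 18/√34.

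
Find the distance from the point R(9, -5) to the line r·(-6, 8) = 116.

The normal to the line is n = (-6, 8) with |n| = 10.
|n·R − 116| = |-94 − 116| = 210, so the distance is 210/10 = 21.

21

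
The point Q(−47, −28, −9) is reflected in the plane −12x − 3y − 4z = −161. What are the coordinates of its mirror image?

(73, 2, 31)

n = (−12, −3, −4), |n|² = 169, n·Q − (-161) = 845, so t = 845/169 = 5.
Foot F = Q − 5·n = (13, −13, 11); the reflection is 2F − Q = (73, 2, 31).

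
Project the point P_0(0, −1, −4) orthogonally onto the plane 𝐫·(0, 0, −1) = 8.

(0, -1, -8)

n = (0, 0, −1), |n|² = 1, and n·P_0 − 8 = -4.
t = -4/1 = -4, so the foot is P_0 − t·n = (0, −1, −4) − (-4)·(0, 0, −1) = (0, −1, −8).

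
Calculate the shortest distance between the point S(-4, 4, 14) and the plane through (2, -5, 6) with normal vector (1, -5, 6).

The plane has equation n·(r − (2, -5, 6)) = 0, i.e. n·r = 63.
Then n·(-4, 4, 14) - 63 = -3.
|n| = √(1 + 25 + 36) = √62, so the distance is |-3|/√62 = 3√62/62.

3√62/62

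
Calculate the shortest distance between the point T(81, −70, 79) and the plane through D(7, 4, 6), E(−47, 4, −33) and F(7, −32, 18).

4

DE = (−54, 0, −39) and DF = (0, −36, 12), so a normal is n = DE × DF = (−1404, 648, 1944).
d = |(-1404)·81 + 648·(-70) + 1944·79 − 4428| / √(1971216 + 419904 + 3779136) = |-9936| / 2484 = 4.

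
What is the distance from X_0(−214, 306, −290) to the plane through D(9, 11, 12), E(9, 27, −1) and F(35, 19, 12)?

DE = (0, 16, −13) and DF = (26, 8, 0), so a normal is n = DE × DF = (104, −338, −416).
d = |104·(-214) + (-338)·306 + (-416)·(-290) − (-7774)| / √(10816 + 114244 + 173056) = |2730| / 546 = 5.

5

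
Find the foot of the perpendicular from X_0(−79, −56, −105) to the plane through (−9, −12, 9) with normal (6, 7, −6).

The perpendicular from X_0 has direction n = (6, 7, −6): r = (−79, −56, −105) + μ(6, 7, −6).
Substitute into the plane: n·(X_0 + μn) = -192 gives -236 + 121μ = -192, so μ = 4/11.
Foot = (−79, −56, −105) + (4/11)·(6, 7, −6) = (−845/11, −588/11, −1179/11).

(-845/11, -588/11, -1179/11)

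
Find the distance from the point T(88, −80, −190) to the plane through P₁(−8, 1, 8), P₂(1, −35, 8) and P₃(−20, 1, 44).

9

P₁P₂ = (9, −36, 0) and P₁P₃ = (−12, 0, 36), so a normal is n = P₁P₂ × P₁P₃ = (−1296, −324, −432).
Then n·(88, −80, −190) − 6588 = −12636.
|n| = √(1679616 + 104976 + 186624) = 1404, so the distance is |-12636|/1404 = 9.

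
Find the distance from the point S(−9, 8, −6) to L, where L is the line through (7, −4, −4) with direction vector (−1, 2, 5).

√374

Direction vector d = (−1, 2, 5).
AP = (−16, 12, −2); AP·d = 30, |AP|² = 404, |d|² = 30.
distance² = |AP|² − (AP·d)²/|d|² = 404 − 900/30 = 374, so the distance is √374.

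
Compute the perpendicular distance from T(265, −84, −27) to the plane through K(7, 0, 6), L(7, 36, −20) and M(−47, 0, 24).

6

KL = (0, 36, −26) and KM = (−54, 0, 18), so a normal is n = KL × KM = (648, 1404, 1944).
Then n·(265, −84, −27) − 16200 = −14904.
|n| = √(419904 + 1971216 + 3779136) = 2484, so the distance is |-14904|/2484 = 6.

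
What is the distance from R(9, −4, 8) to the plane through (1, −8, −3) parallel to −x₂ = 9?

4

Parallel planes share the normal n = (0, −1, 0); since (1, −8, −3) lies on the plane, its equation is −x₂ = 8.
n = (0, −1, 0); n·P − 8 = -4; |n| = 1; distance = 4/1 = 4.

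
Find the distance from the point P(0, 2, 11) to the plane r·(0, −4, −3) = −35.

d = |(-4)·2 + (-3)·11 − (-35)| / √(0 + 16 + 9) = |-6| / 5 = 6/5.

6/5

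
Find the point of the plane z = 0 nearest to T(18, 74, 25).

n = (0, 0, 1), |n|² = 1, and n·T − 0 = 25.
t = 25/1 = 25, so the foot is T − t·n = (18, 74, 25) − 25·(0, 0, 1) = (18, 74, 0).

(18, 74, 0)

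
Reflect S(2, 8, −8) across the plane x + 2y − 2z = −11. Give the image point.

n = (1, 2, −2), |n|² = 9, n·S − (-11) = 45, so t = 45/9 = 5.
Foot F = S − 5·n = (−3, −2, 2); the reflection is 2F − S = (−8, −12, 12).

(-8, -12, 12)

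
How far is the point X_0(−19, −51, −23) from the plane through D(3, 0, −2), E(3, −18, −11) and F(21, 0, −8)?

17/7

DE = (0, −18, −9) and DF = (18, 0, −6), so a normal is n = DE × DF = (108, −162, 324).
Then n·(−19, −51, −23) − (−324) = −918.
|n| = √(11664 + 26244 + 104976) = 378, so the distance is |-918|/378 = 17/7.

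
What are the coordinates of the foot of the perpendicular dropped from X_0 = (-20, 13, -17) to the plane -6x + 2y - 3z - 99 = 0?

The perpendicular from X_0 has direction n = (-6, 2, -3): r = (-20, 13, -17) + λ(-6, 2, -3).
Substitute into the plane: n·(X_0 + λn) = 99 gives 197 + 49λ = 99, so λ = -2.
Foot = (-20, 13, -17) + (-2)·(-6, 2, -3) = (-8, 9, -11).

(-8, 9, -11)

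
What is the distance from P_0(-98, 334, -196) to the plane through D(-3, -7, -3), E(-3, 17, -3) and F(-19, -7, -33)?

DE = (0, 24, 0) and DF = (-16, 0, -30), so a normal is n = DE × DF = (-720, 0, 384).
d = |(-720)·(-98) + 384·(-196) − 1008| / √(518400 + 0 + 147456) = |-5712| / 816 = 7.

7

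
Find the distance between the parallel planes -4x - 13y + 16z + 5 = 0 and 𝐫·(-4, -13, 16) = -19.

Both planes have normal n = (-4, -13, 16), |n| = 21. Any point on the first plane is at distance |(-19) − (-5)|/|n| = 14/21 = 2/3 from the second.

2/3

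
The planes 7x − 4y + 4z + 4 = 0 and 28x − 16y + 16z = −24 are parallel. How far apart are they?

2/9

Divide the second equation by 4 to match normals: 7x − 4y + 4z = -6.
Both planes have normal n = (7, −4, 4), |n| = 9. Any point on the first plane is at distance |(-6) − (-4)|/|n| = 2/9 from the second.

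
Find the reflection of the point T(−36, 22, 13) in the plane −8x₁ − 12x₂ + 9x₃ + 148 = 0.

(-20, 46, -5)

n = (−8, −12, 9), |n|² = 289, n·T − (-148) = 289, so t = 289/289 = 1.
Foot F = T − 1·n = (−28, 34, 4); the reflection is 2F − T = (−20, 46, −5).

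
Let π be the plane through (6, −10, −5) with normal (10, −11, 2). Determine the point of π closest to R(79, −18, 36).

n = (10, −11, 2), |n|² = 225, and n·R − 160 = 900.
t = 900/225 = 4, so the foot is R − t·n = (79, −18, 36) − 4·(10, −11, 2) = (39, 26, 28).

(39, 26, 28)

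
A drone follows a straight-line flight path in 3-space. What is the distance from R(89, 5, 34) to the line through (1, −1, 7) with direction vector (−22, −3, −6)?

Direction vector d = (−22, −3, −6).
AP = (88, 6, 27); AP·d = -2116, |AP|² = 8509, |d|² = 529.
distance² = |AP|² − (AP·d)²/|d|² = 8509 − 4477456/529 = 45, so the distance is 3√5.

3√5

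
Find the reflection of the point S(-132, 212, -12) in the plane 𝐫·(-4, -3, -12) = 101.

(-1756/13, 2726/13, -276/13)

With n = (-4, -3, -12), the signed offset is (n·S − 101)/|n|² = -65/169 = -5/13.
S' = S − 2t·n = (-132, 212, -12) − (-10/13)·(-4, -3, -12) = (-1756/13, 2726/13, -276/13).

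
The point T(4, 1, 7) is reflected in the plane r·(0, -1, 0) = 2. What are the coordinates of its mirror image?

n = (0, -1, 0), |n|² = 1, n·T − 2 = -3, so t = -3/1 = -3.
Foot F = T − (-3)·n = (4, -2, 7); the reflection is 2F − T = (4, -5, 7).

(4, -5, 7)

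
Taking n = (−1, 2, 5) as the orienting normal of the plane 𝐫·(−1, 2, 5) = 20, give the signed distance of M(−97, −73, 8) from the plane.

-29/√30

n·M − 20 = -29.
|n| = √30, so the signed distance is -29/√30.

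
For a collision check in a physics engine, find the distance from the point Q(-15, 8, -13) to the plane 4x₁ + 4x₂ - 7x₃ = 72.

1

n = (4, 4, -7); n·P − 72 = -9; |n| = 9; distance = 9/9 = 1.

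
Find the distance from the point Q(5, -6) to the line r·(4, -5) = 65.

15/√41

The normal to the line is n = (4, -5) with |n| = √41.
|n·Q − 65| = |50 − 65| = 15, so the distance is 15/√41.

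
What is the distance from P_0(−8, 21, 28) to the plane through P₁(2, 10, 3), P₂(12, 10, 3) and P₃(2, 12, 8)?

P₁P₂ = (10, 0, 0) and P₁P₃ = (0, 2, 5), so a normal is n = P₁P₂ × P₁P₃ = (0, −50, 20).
n = (0, −50, 20); n·P − (-440) = -50; |n| = 10√29; distance = 50/(10√29) = 5/√29.

5√29/29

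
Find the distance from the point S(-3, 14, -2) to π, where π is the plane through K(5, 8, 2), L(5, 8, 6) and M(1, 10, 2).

KL = (0, 0, 4) and KM = (-4, 2, 0), so a normal is n = KL × KM = (-8, -16, 0).
d = |(-8)·(-3) + (-16)·14 − (-168)| / √(64 + 256 + 0) = |-32| / (8√5) = 4/√5.

4/√5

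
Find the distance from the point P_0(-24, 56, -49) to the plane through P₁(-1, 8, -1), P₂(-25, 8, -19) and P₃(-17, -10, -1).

P₁P₂ = (-24, 0, -18) and P₁P₃ = (-16, -18, 0), so a normal is n = P₁P₂ × P₁P₃ = (-324, 288, 432).
Then n·(-24, 56, -49) - 2196 = 540.
|n| = √(104976 + 82944 + 186624) = 612, so the distance is |540|/612 = 15/17.

15/17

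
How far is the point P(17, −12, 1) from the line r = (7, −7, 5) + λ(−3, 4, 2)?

5

Direction vector d = (−3, 4, 2).
AP = (10, −5, −4); AP·d = -58, |AP|² = 141, |d|² = 29.
distance² = |AP|² − (AP·d)²/|d|² = 141 − 3364/29 = 25, so the distance is 5.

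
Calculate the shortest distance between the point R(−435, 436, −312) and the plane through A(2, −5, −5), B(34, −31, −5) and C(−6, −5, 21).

AB = (32, −26, 0) and AC = (−8, 0, 26), so a normal is n = AB × AC = (−676, −832, −208).
d = |(-676)·(-435) + (-832)·436 + (-208)·(-312) − 3848| / √(456976 + 692224 + 43264) = |-7644| / 1092 = 7.

7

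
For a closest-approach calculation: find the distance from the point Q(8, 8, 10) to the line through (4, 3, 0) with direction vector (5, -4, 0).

√141

Direction vector d = (5, -4, 0).
AP = (4, 5, 10); AP·d = 0, |AP|² = 141, |d|² = 41.
distance² = |AP|² − (AP·d)²/|d|² = 141 − 0/41 = 141, so the distance is √141.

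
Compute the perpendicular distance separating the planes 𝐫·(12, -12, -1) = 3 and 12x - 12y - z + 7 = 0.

10/17

With common normal n = (12, -12, -1) (|n| = 17), the distance is |3 − (-7)|/|n| = 10/17.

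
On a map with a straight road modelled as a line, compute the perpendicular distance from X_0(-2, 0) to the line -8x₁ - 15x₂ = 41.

25/17

The normal to the line is n = (-8, -15) with |n| = 17.
|n·X_0 − 41| = |16 − 41| = 25, so the distance is 25/17.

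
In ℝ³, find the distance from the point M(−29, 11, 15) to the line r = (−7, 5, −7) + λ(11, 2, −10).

2√26

Direction vector d = (11, 2, −10).
AP = (−22, 6, 22), and AP × d = (−104, 22, −110).
|AP × d|² = 23400 and |d|² = 225, so the distance is √(23400/225) = √104 = 2√26.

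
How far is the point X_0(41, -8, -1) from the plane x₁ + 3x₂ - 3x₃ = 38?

Normal vector n = (1, 3, -3), and n·(41, -8, -1) - 38 = -18.
|n| = √(1 + 9 + 9) = √19, so the distance is |-18|/√19 = 18/√19.

18/√19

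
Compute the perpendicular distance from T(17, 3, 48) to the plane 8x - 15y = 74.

1

Normal vector n = (8, -15, 0), and n·(17, 3, 48) - 74 = 17.
|n| = √(64 + 225 + 0) = 17, so the distance is |17|/17 = 1.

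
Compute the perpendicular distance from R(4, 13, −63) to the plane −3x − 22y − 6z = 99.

Normal vector n = (−3, −22, −6), and n·(4, 13, −63) − 99 = −19.
|n| = √(9 + 484 + 36) = 23, so the distance is |-19|/23 = 19/23.

19/23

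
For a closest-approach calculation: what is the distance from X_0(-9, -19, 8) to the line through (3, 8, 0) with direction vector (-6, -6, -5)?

Direction vector d = (-6, -6, -5).
AP = (-12, -27, 8), and AP × d = (183, -108, -90).
|AP × d|² = 53253 and |d|² = 97, so the distance is √(53253/97) = √549 = 3√61.

3√61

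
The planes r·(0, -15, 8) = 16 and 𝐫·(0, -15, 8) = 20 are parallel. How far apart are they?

4/17

Both planes have normal n = (0, -15, 8), |n| = 17. Any point on the first plane is at distance |20 − 16|/|n| = 4/17 from the second.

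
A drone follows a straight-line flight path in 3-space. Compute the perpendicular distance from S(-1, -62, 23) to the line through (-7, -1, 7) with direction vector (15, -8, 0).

Direction vector d = (15, -8, 0).
AP = (6, -61, 16); AP·d = 578, |AP|² = 4013, |d|² = 289.
distance² = |AP|² − (AP·d)²/|d|² = 4013 − 334084/289 = 2857, so the distance is √2857.

√2857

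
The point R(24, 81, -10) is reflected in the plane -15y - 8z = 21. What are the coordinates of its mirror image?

(24, -39, -74)

n = (0, -15, -8), |n|² = 289, n·R − 21 = -1156, so t = -1156/289 = -4.
Foot F = R − (-4)·n = (24, 21, -42); the reflection is 2F − R = (24, -39, -74).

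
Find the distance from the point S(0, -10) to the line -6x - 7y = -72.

142√85/85

The normal to the line is n = (-6, -7) with |n| = √85.
|n·S − (-72)| = |70 − (-72)| = 142, so the distance is 142/√85 = 142√85/85.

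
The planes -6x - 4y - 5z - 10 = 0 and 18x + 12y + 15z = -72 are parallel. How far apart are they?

14/√77

Divide the second equation by -3 to match normals: -6x - 4y - 5z = 24.
Both planes have normal n = (-6, -4, -5), |n| = √77. Any point on the first plane is at distance |24 − 10|/|n| = 14/√77 = 2√77/11 from the second.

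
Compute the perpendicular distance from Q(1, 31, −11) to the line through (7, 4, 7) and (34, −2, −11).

33

A direction vector is d = (27, −6, −18).
AP = (−6, 27, −18); AP·d = 0, |AP|² = 1089, |d|² = 1089.
distance² = |AP|² − (AP·d)²/|d|² = 1089 − 0/1089 = 1089, so the distance is 33.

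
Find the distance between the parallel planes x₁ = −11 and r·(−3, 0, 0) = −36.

Divide the second equation by -3 to match normals: x₁ = 12.
Both planes have normal n = (1, 0, 0), |n| = 1. Any point on the first plane is at distance |12 − (-11)|/|n| = 23/1 = 23 from the second.

23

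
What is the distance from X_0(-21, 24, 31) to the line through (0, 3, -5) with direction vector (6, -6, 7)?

Direction vector d = (6, -6, 7).
AP = (-21, 21, 36); AP·d = 0, |AP|² = 2178, |d|² = 121.
distance² = |AP|² − (AP·d)²/|d|² = 2178 − 0/121 = 2178, so the distance is 33√2.

33√2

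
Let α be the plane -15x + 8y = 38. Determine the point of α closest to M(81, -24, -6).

(6, 16, -6)

The perpendicular from M has direction n = (-15, 8, 0): r = (81, -24, -6) + t(-15, 8, 0).
Substitute into the plane: n·(M + tn) = 38 gives -1407 + 289t = 38, so t = 5.
Foot = (81, -24, -6) + 5·(-15, 8, 0) = (6, 16, -6).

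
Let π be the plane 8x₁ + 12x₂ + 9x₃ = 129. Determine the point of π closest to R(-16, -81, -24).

(24, -21, 21)

The perpendicular from R has direction n = (8, 12, 9): r = (-16, -81, -24) + μ(8, 12, 9).
Substitute into the plane: n·(R + μn) = 129 gives -1316 + 289μ = 129, so μ = 5.
Foot = (-16, -81, -24) + 5·(8, 12, 9) = (24, -21, 21).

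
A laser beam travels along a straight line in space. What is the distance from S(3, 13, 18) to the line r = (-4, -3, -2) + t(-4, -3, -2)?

Direction vector d = (-4, -3, -2).
AP = (7, 16, 20), and AP × d = (28, -66, 43).
|AP × d|² = 6989 and |d|² = 29, so the distance is √(6989/29) = √241.

√241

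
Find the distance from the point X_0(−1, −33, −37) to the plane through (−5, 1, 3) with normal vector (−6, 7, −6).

The plane has equation n·(r − (−5, 1, 3)) = 0, i.e. n·r = 19.
d = |(-6)·(-1) + 7·(-33) + (-6)·(-37) − 19| / √(36 + 49 + 36) = |-22| / 11 = 2.

2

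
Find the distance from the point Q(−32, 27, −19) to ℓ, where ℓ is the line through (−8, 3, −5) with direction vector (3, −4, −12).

Direction vector d = (3, −4, −12).
AP = (−24, 24, −14); AP·d = 0, |AP|² = 1348, |d|² = 169.
distance² = |AP|² − (AP·d)²/|d|² = 1348 − 0/169 = 1348, so the distance is 2√337.

2√337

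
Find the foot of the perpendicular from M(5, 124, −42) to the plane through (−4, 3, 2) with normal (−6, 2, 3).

(83/7, 852/7, -318/7)

The perpendicular from M has direction n = (−6, 2, 3): r = (5, 124, −42) + μ(−6, 2, 3).
Substitute into the plane: n·(M + μn) = 36 gives 92 + 49μ = 36, so μ = -8/7.
Foot = (5, 124, −42) + (-8/7)·(−6, 2, 3) = (83/7, 852/7, −318/7).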